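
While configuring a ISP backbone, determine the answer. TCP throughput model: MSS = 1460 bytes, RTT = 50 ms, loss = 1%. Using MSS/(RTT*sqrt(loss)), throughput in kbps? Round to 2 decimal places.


Given: MSS = 1460 bytes, RTT = 50 ms, loss = 1%
RTT in seconds = 50 / 1000 = 0.05
Loss rate = 1% = 0.01
sqrt(loss) = sqrt(0.01) = 0.1
Throughput (bytes/s) = 1460 / (0.05 * 0.1) = 292000.0000
Throughput (kbps) = 292000.0000 * 8 / 1000 = 2336.000000 -> 2336.00 kbps (2 dp)

2336.00


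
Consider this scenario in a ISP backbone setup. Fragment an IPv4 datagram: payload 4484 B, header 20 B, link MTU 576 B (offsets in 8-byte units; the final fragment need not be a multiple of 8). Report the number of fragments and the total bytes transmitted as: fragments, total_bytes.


Max data per non-final fragment = floor((MTU - header)/8)*8 = floor((576 - 20)/8)*8 = floor(556/8)*8 = 552 B
Final fragment needs no 8-byte alignment: it can carry up to MTU - header = 556 B
Non-final fragments needed = ceil((payload - 556) / 552) = ceil(3928/552) = ceil(7.1159) = 8
Number of fragments = 8 + 1 = 9
Fragment sizes (data): 8 * 552 B + 68 B (last, 68 <= 556 OK)
Total bytes sent = payload + n_frags * header = 4484 + 9*20 = 4484 + 180 = 4664 B

9, 4664


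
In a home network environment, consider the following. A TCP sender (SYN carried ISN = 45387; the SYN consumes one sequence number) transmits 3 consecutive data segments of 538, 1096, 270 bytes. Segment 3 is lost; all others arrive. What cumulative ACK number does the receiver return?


SYN uses sequence number 45387; first data byte = ISN + 1 = 45388.
Segment 1: SEQ = 45388, len = 538 B, covers [45388, 45925]
Segment 2: SEQ = 45926, len = 1096 B, covers [45926, 47021]
Segment 3: SEQ = 47022, len = 270 B, covers [47022, 47291] [LOST]
In-order data received: bytes [45388, 47021] (segments 1..2).
Segment 3 missing -> gap begins at byte 47022.
Cumulative ACK = next expected in-order byte = 45388 + 538 + 1096 = 47022

47022


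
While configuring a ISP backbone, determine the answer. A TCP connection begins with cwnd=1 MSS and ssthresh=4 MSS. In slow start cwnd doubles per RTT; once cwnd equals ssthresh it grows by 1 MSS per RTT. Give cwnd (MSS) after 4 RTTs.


RTT 0: cwnd = 1 MSS (initial)
RTT 1: cwnd = 2 MSS (slow start, doubled)
RTT 2: cwnd = 4 MSS (slow start, doubled)
RTT 3: cwnd = 5 MSS (congestion avoidance, +1)
RTT 4: cwnd = 6 MSS (congestion avoidance, +1)

6


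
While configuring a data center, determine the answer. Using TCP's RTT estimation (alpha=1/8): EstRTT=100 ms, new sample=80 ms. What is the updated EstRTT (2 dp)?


Given: EstRTT = 100 ms, SampleRTT = 80 ms, alpha = 1/8
New EstRTT = (1 - alpha) * EstRTT + alpha * SampleRTT
(7/8) * 100 = 87.5
(1/8) * 80 = 10
New EstRTT = 87.5 + 10 = 97.5 ms -> 97.50 ms (2 dp)

97.50


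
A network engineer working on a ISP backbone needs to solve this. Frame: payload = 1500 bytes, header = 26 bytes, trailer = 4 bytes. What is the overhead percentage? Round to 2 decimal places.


Given: payload = 1500 B, header = 26 B, trailer = 4 B
Overhead bytes = header + trailer = 26 + 4 = 30
Total frame = payload + overhead = 1500 + 30 = 1530
Overhead % = 30 / 1530 * 100 = 1.9608% -> 1.96% (2 dp)

1.96


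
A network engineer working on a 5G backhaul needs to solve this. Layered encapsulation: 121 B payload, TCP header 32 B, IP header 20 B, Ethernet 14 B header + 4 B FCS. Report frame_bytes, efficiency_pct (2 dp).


TCP segment = 121 + 32 = 153 B
IP packet = 153 + 20 = 173 B
Ethernet frame = 173 + 14 + 4 = 191 B
Efficiency = app / frame = 121 / 191 = 0.633508 = 63.3508% -> 63.35% (2 dp)

191, 63.35


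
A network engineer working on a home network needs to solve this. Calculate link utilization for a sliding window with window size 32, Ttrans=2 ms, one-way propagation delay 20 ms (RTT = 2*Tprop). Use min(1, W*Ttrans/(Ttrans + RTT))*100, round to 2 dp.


Given: W = 32, Ttrans = 2 ms, RTT = 40 ms (= 2 * Tprop, Tprop = 20 ms)
Cycle time = Ttrans + RTT = 2 + 40 = 42 ms (first packet sent until its ACK returns)
W * Ttrans = 32 * 2 = 64 ms of sending per cycle
W * Ttrans / (Ttrans + RTT) = 64 / 42 = 1.523810
U = min(1, 1.523810) = 1.000000
U% = 100.00%

100.00


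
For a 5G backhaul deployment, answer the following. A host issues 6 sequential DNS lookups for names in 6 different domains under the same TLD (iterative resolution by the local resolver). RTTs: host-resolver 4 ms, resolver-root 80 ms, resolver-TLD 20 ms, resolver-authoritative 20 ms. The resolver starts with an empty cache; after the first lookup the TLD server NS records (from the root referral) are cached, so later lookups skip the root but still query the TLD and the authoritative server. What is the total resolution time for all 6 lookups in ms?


Lookup 1 (cold cache): local + root + TLD + auth = 4 + 80 + 20 + 20 = 124 ms
Lookups 2..6 (TLD NS cached -> skip root; new domain -> still ask TLD and auth): local + TLD + auth = 4 + 20 + 20 = 44 ms each
Remaining 5 lookups: 5 * 44 = 220 ms
Total = 124 + 220 = 344 ms

344


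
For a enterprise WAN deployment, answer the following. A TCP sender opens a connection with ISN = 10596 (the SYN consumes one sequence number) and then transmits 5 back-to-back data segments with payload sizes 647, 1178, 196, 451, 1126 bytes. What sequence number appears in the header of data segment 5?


The SYN occupies sequence number ISN = 10596, so the first data byte is ISN + 1 = 10597.
SEQ of data segment i = (ISN + 1) + sum of payload sizes of segments 1..i-1.
Segment 1: SEQ = 10597, payload = 647 bytes
Segment 2: SEQ = 11244, payload = 1178 bytes
Segment 3: SEQ = 12422, payload = 196 bytes
Segment 4: SEQ = 12618, payload = 451 bytes
Segment 5: SEQ = 13069, payload = 1126 bytes
SEQ of segment 5 = 10597 + 647 + 1178 + 196 + 451 = 13069

13069


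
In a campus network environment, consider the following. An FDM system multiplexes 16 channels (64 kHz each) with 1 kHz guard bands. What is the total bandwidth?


Given: 16 channels, 64 kHz each, guard = 1 kHz
Channel bandwidth = 16 * 64 = 1024 kHz
Guard bands = 15 gaps * 1 kHz = 15 kHz
Total = 1024 + 15 = 1039 kHz

1039


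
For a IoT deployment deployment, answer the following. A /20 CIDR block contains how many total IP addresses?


Given: CIDR prefix /20
Host bits = 32 - 20 = 12
Total addresses = 2^12 = 4096

4096


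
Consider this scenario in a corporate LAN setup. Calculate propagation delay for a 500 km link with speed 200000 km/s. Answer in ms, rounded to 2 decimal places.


Given: distance = 500 km, speed = 200000 km/s
Delay = distance / speed = 500 / 200000 seconds
Delay in ms = 500 * 1000 / 200000
Delay = 2.5000 ms
Rounded to 2 dp = 2.50 ms

2.50


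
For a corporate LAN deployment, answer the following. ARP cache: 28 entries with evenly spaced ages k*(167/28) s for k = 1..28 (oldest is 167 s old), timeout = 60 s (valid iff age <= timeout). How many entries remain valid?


Ages are k * 167/28 s for k = 1..28 (spacing = 5.9643 s).
Entry k is valid iff k * 167/28 <= 60 iff k <= 28 * 60 / 167 = 10.0599
n_valid = floor(10.0599) = 10
(n_stale = 28 - 10 = 18)

10


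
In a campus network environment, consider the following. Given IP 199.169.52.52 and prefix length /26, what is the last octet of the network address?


Given: IP = 199.169.52.52, prefix = /26
Subnet mask = 255.255.255.192
Last octet of IP: 52
Last octet of mask: 192
Network last octet = 52 AND 192 = 0

0


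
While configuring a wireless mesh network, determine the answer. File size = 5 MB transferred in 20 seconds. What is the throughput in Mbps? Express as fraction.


Given: file = 5 MB, time = 20 s
File in Mb = 5 * 8 = 40 Mb
Throughput = 40 / 20 Mbps
Throughput = 2 Mbps

2


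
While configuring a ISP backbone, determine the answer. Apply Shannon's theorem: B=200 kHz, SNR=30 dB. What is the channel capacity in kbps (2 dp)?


Given: B = 200 kHz, SNR = 30 dB
SNR linear = 10^(30/10) = 1000
1 + SNR = 1001
log2(1001) = 9.9672262588
C = 200 * 1000 * 9.9672262588 = 1993445.2518 bps
C = 1993.445252 kbps -> 1993.45 kbps (2 dp)

1993.45


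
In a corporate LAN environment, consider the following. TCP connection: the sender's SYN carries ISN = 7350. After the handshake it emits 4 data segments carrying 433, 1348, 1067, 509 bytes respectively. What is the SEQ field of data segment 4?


The SYN occupies sequence number ISN = 7350, so the first data byte is ISN + 1 = 7351.
SEQ of data segment i = (ISN + 1) + sum of payload sizes of segments 1..i-1.
Segment 1: SEQ = 7351, payload = 433 bytes
Segment 2: SEQ = 7784, payload = 1348 bytes
Segment 3: SEQ = 9132, payload = 1067 bytes
Segment 4: SEQ = 10199, payload = 509 bytes
SEQ of segment 4 = 7351 + 433 + 1348 + 1067 = 10199

10199


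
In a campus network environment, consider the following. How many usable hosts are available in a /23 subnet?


Given: subnet mask /23
Host bits = 32 - 23 = 9
Total addresses = 2^9 = 512
Usable hosts = 512 - 2 (network + broadcast) = 510

510


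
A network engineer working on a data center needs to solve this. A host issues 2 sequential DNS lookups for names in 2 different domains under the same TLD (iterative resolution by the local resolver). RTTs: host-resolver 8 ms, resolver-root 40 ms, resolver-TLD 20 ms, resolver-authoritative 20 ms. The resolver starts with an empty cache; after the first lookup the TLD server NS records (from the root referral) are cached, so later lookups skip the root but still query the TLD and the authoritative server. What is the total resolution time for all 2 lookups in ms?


Lookup 1 (cold cache): local + root + TLD + auth = 8 + 40 + 20 + 20 = 88 ms
Lookups 2..2 (TLD NS cached -> skip root; new domain -> still ask TLD and auth): local + TLD + auth = 8 + 20 + 20 = 48 ms each
Remaining 1 lookups: 1 * 48 = 48 ms
Total = 88 + 48 = 136 ms

136


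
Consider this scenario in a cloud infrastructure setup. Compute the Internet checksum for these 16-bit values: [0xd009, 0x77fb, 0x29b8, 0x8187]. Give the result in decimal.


Given words: [0xd009, 0x77fb, 0x29b8, 0x8187]
Step 1: Sum all words
Raw sum = 53257 + 30715 + 10680 + 33159 = 127811
Step 2: Fold carry: (62275 + 1) = 62276
One's complement = ~62276 & 0xFFFF = 3259

3259


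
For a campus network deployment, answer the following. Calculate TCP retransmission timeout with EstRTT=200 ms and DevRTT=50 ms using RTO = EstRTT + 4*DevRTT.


Given: EstRTT = 200 ms, DevRTT = 50 ms
Timeout = EstRTT + 4 * DevRTT
4 * DevRTT = 4 * 50 = 200
Timeout = 200 + 200 = 400 ms

400


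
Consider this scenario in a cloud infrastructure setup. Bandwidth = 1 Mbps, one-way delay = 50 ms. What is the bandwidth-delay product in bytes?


Given: bandwidth = 1 Mbps, delay = 50 ms
BDP in bits = 1 * 10^6 * 50 / 1000
BDP in bits = 50000
BDP in bytes = 50000 / 8 = 6250

6250


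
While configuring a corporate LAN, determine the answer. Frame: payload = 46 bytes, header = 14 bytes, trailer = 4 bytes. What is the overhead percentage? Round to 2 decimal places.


Given: payload = 46 B, header = 14 B, trailer = 4 B
Overhead bytes = header + trailer = 14 + 4 = 18
Total frame = payload + overhead = 46 + 18 = 64
Overhead % = 18 / 64 * 100 = 28.1250% -> 28.13% (2 dp)

28.13


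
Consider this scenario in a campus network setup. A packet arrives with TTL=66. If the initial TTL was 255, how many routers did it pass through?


Given: initial TTL = 255, received TTL = 66
Hops = initial TTL - received TTL
Hops = 255 - 66 = 189

189


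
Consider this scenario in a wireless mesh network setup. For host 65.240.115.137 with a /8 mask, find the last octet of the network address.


Given: IP = 65.240.115.137, prefix = /8
Subnet mask = 255.0.0.0
Last octet of IP: 137
Last octet of mask: 0
Network last octet = 137 AND 0 = 0

0


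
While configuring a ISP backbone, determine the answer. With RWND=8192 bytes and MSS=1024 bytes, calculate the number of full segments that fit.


Given: RWND = 8192 bytes, MSS = 1024 bytes
Full segments = floor(RWND / MSS)
Full segments = floor(8192 / 1024)
Full segments = floor(8.0) = 8

8


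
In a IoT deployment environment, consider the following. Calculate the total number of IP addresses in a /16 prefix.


Given: CIDR prefix /16
Host bits = 32 - 16 = 16
Total addresses = 2^16 = 65536

65536


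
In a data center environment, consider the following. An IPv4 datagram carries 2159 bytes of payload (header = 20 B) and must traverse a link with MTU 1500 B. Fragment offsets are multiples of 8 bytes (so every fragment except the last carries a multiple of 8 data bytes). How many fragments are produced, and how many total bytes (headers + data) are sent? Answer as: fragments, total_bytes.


Max data per non-final fragment = floor((MTU - header)/8)*8 = floor((1500 - 20)/8)*8 = floor(1480/8)*8 = 1480 B
Final fragment needs no 8-byte alignment: it can carry up to MTU - header = 1480 B
Non-final fragments needed = ceil((payload - 1480) / 1480) = ceil(679/1480) = ceil(0.4588) = 1
Number of fragments = 1 + 1 = 2
Fragment sizes (data): 1 * 1480 B + 679 B (last, 679 <= 1480 OK)
Total bytes sent = payload + n_frags * header = 2159 + 2*20 = 2159 + 40 = 2199 B

2, 2199


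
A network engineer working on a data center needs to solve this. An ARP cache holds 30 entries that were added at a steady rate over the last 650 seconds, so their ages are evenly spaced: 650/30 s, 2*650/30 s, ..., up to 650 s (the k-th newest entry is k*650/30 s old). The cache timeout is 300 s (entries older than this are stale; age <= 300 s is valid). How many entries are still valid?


Ages are k * 650/30 s for k = 1..30 (spacing = 21.6667 s).
Entry k is valid iff k * 650/30 <= 300 iff k <= 30 * 300 / 650 = 13.8462
n_valid = floor(13.8462) = 13
(n_stale = 30 - 13 = 17)

13


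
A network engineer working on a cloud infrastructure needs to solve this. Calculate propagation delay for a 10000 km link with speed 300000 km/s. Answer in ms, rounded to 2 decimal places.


Given: distance = 10000 km, speed = 300000 km/s
Delay = distance / speed = 10000 / 300000 seconds
Delay in ms = 10000 * 1000 / 300000
Delay = 33.3333 ms
Rounded to 2 dp = 33.33 ms

33.33


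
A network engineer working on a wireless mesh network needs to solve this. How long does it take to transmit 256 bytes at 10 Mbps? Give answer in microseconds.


Given: packet = 256 bytes, bandwidth = 10 Mbps
Packet in bits = 256 * 8 = 2048 bits
Bandwidth = 10 * 10^6 = 10000000 bps
Time = 2048 / 10000000 seconds
Time in us = 2048 * 10^6 / 10000000 = 204.8

204.8


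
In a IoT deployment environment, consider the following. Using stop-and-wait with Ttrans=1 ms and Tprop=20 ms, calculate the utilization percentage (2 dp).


Given: Ttrans = 1 ms, Tprop = 20 ms
RTT = 2 * Tprop = 2 * 20 = 40 ms
U = Ttrans / (Ttrans + RTT)
U = 1 / (1 + 40)
U = 1 / 41 = 0.02439
U% = 2.44%

2.44


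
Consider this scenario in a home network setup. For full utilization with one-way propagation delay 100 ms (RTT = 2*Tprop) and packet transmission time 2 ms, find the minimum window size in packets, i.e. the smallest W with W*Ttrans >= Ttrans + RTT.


Given: Ttrans = 2 ms, RTT = 200 ms (= 2 * Tprop, Tprop = 100 ms)
Time until first ACK returns = Ttrans + RTT = 2 + 200 = 202 ms
Need W * Ttrans >= Ttrans + RTT  ->  W >= (Ttrans + RTT) / Ttrans
(Ttrans + RTT) / Ttrans = 202 / 2 = 101
W_min = ceil(101) = 101

101


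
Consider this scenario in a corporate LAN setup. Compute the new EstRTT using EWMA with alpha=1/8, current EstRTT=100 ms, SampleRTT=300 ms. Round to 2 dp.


Given: EstRTT = 100 ms, SampleRTT = 300 ms, alpha = 1/8
New EstRTT = (1 - alpha) * EstRTT + alpha * SampleRTT
(7/8) * 100 = 87.5
(1/8) * 300 = 37.5
New EstRTT = 87.5 + 37.5 = 125 ms -> 125.00 ms (2 dp)

125.00


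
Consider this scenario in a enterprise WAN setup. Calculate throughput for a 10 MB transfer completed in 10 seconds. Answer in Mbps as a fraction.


Given: file = 10 MB, time = 10 s
File in Mb = 10 * 8 = 80 Mb
Throughput = 80 / 10 Mbps
Throughput = 8 Mbps

8


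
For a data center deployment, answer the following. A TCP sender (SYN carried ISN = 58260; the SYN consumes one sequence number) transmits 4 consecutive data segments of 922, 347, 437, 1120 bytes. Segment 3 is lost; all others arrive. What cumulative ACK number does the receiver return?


SYN uses sequence number 58260; first data byte = ISN + 1 = 58261.
Segment 1: SEQ = 58261, len = 922 B, covers [58261, 59182]
Segment 2: SEQ = 59183, len = 347 B, covers [59183, 59529]
Segment 3: SEQ = 59530, len = 437 B, covers [59530, 59966] [LOST]
Segment 4: SEQ = 59967, len = 1120 B, covers [59967, 61086]
In-order data received: bytes [58261, 59529] (segments 1..2).
Segment 3 missing -> gap begins at byte 59530; later segments buffered out of order.
Cumulative ACK = next expected in-order byte = 58261 + 922 + 347 = 59530

59530


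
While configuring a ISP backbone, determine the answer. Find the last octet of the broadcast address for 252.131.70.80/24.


Given: IP = 252.131.70.80, prefix = /24
Host bits = 32 - 24 = 8
Network last octet = 80 AND mask = 0
Host part size = 2^8 - 1 = 255
Broadcast last octet = 0 OR 255 = 255

255


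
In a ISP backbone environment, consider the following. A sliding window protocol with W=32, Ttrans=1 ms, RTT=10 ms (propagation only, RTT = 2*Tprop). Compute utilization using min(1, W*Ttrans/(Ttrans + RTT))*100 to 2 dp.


Given: W = 32, Ttrans = 1 ms, RTT = 10 ms (= 2 * Tprop, Tprop = 5 ms)
Cycle time = Ttrans + RTT = 1 + 10 = 11 ms (first packet sent until its ACK returns)
W * Ttrans = 32 * 1 = 32 ms of sending per cycle
W * Ttrans / (Ttrans + RTT) = 32 / 11 = 2.909091
U = min(1, 2.909091) = 1.000000
U% = 100.00%

100.00


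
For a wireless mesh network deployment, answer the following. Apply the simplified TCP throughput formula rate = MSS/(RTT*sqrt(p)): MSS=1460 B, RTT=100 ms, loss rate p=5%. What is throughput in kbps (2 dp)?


Given: MSS = 1460 bytes, RTT = 100 ms, loss = 5%
RTT in seconds = 100 / 1000 = 0.1
Loss rate = 5% = 0.05
sqrt(loss) = sqrt(0.05) = 0.223606797750
Throughput (bytes/s) = 1460 / (0.1 * 0.223606797750) = 65293.1849
Throughput (kbps) = 65293.1849 * 8 / 1000 = 522.345480 -> 522.35 kbps (2 dp)

522.35


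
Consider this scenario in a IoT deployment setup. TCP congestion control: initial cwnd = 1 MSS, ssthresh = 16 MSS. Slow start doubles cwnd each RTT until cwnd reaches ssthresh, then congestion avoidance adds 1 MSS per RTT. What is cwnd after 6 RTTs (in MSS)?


RTT 0: cwnd = 1 MSS (initial)
RTT 1: cwnd = 2 MSS (slow start, doubled)
RTT 2: cwnd = 4 MSS (slow start, doubled)
RTT 3: cwnd = 8 MSS (slow start, doubled)
RTT 4: cwnd = 16 MSS (slow start, doubled)
RTT 5: cwnd = 17 MSS (congestion avoidance, +1)
RTT 6: cwnd = 18 MSS (congestion avoidance, +1)

18


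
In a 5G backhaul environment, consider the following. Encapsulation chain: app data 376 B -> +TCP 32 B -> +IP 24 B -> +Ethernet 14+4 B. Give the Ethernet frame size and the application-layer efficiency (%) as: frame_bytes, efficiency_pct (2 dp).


TCP segment = 376 + 32 = 408 B
IP packet = 408 + 24 = 432 B
Ethernet frame = 432 + 14 + 4 = 450 B
Efficiency = app / frame = 376 / 450 = 0.835556 = 83.5556% -> 83.56% (2 dp)

450, 83.56


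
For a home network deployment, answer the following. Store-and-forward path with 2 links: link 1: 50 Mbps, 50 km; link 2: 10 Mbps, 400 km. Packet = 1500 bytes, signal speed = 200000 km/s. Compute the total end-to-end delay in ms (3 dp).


Packet = 1500 bytes = 12000 bits. Store-and-forward: sum (t_trans + t_prop) per link.
Link 1: t_trans = 12000/(50*10^6) s = 0.2400 ms; t_prop = 50/200000 s = 0.2500 ms; subtotal = 0.4900 ms
Link 2: t_trans = 12000/(10*10^6) s = 1.2000 ms; t_prop = 400/200000 s = 2.0000 ms; subtotal = 3.2000 ms
End-to-end = 0.4900 + 3.2000 = 3.6900 ms -> 3.690 ms (3 dp)

3.690


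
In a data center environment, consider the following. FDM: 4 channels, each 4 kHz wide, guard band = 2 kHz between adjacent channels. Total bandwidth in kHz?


Given: 4 channels, 4 kHz each, guard = 2 kHz
Channel bandwidth = 4 * 4 = 16 kHz
Guard bands = 3 gaps * 2 kHz = 6 kHz
Total = 16 + 6 = 22 kHz

22


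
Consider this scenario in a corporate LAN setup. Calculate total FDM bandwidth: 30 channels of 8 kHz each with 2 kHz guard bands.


Given: 30 channels, 8 kHz each, guard = 2 kHz
Channel bandwidth = 30 * 8 = 240 kHz
Guard bands = 29 gaps * 2 kHz = 58 kHz
Total = 240 + 58 = 298 kHz

298


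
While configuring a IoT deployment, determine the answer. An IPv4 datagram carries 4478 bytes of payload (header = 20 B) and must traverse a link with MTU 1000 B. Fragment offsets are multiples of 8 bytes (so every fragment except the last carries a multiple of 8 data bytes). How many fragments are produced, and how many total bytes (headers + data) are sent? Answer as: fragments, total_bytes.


Max data per non-final fragment = floor((MTU - header)/8)*8 = floor((1000 - 20)/8)*8 = floor(980/8)*8 = 976 B
Final fragment needs no 8-byte alignment: it can carry up to MTU - header = 980 B
Non-final fragments needed = ceil((payload - 980) / 976) = ceil(3498/976) = ceil(3.5840) = 4
Number of fragments = 4 + 1 = 5
Fragment sizes (data): 4 * 976 B + 574 B (last, 574 <= 980 OK)
Total bytes sent = payload + n_frags * header = 4478 + 5*20 = 4478 + 100 = 4578 B

5, 4578


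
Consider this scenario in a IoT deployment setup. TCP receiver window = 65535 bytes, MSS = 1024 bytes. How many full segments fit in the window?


Given: RWND = 65535 bytes, MSS = 1024 bytes
Full segments = floor(RWND / MSS)
Full segments = floor(65535 / 1024)
Full segments = floor(63.999) = 63

63


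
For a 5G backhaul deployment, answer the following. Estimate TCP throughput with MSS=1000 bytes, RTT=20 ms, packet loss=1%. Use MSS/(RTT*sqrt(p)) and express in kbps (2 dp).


Given: MSS = 1000 bytes, RTT = 20 ms, loss = 1%
RTT in seconds = 20 / 1000 = 0.02
Loss rate = 1% = 0.01
sqrt(loss) = sqrt(0.01) = 0.1
Throughput (bytes/s) = 1000 / (0.02 * 0.1) = 500000.0000
Throughput (kbps) = 500000.0000 * 8 / 1000 = 4000.000000 -> 4000.00 kbps (2 dp)

4000.00


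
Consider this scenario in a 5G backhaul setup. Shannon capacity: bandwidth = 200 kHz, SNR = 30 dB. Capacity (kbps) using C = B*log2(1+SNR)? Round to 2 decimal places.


Given: B = 200 kHz, SNR = 30 dB
SNR linear = 10^(30/10) = 1000
1 + SNR = 1001
log2(1001) = 9.9672262588
C = 200 * 1000 * 9.9672262588 = 1993445.2518 bps
C = 1993.445252 kbps -> 1993.45 kbps (2 dp)

1993.45


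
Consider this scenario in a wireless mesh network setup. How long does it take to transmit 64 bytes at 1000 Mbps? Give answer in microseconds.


Given: packet = 64 bytes, bandwidth = 1000 Mbps
Packet in bits = 64 * 8 = 512 bits
Bandwidth = 1000 * 10^6 = 1000000000 bps
Time = 512 / 1000000000 seconds
Time in us = 512 * 10^6 / 1000000000 = 0.512

0.512


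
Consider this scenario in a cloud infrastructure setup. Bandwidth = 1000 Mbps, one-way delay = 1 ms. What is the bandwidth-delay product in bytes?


Given: bandwidth = 1000 Mbps, delay = 1 ms
BDP in bits = 1000 * 10^6 * 1 / 1000
BDP in bits = 1000000
BDP in bytes = 1000000 / 8 = 125000

125000


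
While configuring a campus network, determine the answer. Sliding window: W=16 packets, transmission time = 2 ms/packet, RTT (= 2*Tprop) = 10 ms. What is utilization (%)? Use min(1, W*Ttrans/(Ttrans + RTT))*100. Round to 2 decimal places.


Given: W = 16, Ttrans = 2 ms, RTT = 10 ms (= 2 * Tprop, Tprop = 5 ms)
Cycle time = Ttrans + RTT = 2 + 10 = 12 ms (first packet sent until its ACK returns)
W * Ttrans = 16 * 2 = 32 ms of sending per cycle
W * Ttrans / (Ttrans + RTT) = 32 / 12 = 2.666667
U = min(1, 2.666667) = 1.000000
U% = 100.00%

100.00


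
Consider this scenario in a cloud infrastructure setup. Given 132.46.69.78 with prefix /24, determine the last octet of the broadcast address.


Given: IP = 132.46.69.78, prefix = /24
Host bits = 32 - 24 = 8
Network last octet = 78 AND mask = 0
Host part size = 2^8 - 1 = 255
Broadcast last octet = 0 OR 255 = 255

255


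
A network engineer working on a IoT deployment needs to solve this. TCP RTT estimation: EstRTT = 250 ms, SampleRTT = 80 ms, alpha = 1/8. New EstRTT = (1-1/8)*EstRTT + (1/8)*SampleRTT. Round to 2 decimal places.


Given: EstRTT = 250 ms, SampleRTT = 80 ms, alpha = 1/8
New EstRTT = (1 - alpha) * EstRTT + alpha * SampleRTT
(7/8) * 250 = 218.75
(1/8) * 80 = 10
New EstRTT = 218.75 + 10 = 228.75 ms -> 228.75 ms (2 dp)

228.75


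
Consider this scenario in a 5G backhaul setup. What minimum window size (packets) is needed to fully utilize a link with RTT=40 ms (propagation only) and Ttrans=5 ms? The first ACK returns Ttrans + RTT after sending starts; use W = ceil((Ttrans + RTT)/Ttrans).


Given: Ttrans = 5 ms, RTT = 40 ms (= 2 * Tprop, Tprop = 20 ms)
Time until first ACK returns = Ttrans + RTT = 5 + 40 = 45 ms
Need W * Ttrans >= Ttrans + RTT  ->  W >= (Ttrans + RTT) / Ttrans
(Ttrans + RTT) / Ttrans = 45 / 5 = 9
W_min = ceil(9) = 9

9


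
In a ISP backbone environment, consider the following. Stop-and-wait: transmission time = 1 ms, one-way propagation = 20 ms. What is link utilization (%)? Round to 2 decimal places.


Given: Ttrans = 1 ms, Tprop = 20 ms
RTT = 2 * Tprop = 2 * 20 = 40 ms
U = Ttrans / (Ttrans + RTT)
U = 1 / (1 + 40)
U = 1 / 41 = 0.02439
U% = 2.44%

2.44


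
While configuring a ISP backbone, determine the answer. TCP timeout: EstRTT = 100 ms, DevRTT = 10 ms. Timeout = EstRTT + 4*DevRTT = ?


Given: EstRTT = 100 ms, DevRTT = 10 ms
Timeout = EstRTT + 4 * DevRTT
4 * DevRTT = 4 * 10 = 40
Timeout = 100 + 40 = 140 ms

140


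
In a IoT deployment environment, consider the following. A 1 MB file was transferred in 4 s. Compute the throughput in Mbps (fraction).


Given: file = 1 MB, time = 4 s
File in Mb = 1 * 8 = 8 Mb
Throughput = 8 / 4 Mbps
Throughput = 2 Mbps

2


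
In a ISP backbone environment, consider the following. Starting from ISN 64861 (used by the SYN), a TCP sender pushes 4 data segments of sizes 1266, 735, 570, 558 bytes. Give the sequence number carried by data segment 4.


The SYN occupies sequence number ISN = 64861, so the first data byte is ISN + 1 = 64862.
SEQ of data segment i = (ISN + 1) + sum of payload sizes of segments 1..i-1.
Segment 1: SEQ = 64862, payload = 1266 bytes
Segment 2: SEQ = 66128, payload = 735 bytes
Segment 3: SEQ = 66863, payload = 570 bytes
Segment 4: SEQ = 67433, payload = 558 bytes
SEQ of segment 4 = 64862 + 1266 + 735 + 570 = 67433

67433


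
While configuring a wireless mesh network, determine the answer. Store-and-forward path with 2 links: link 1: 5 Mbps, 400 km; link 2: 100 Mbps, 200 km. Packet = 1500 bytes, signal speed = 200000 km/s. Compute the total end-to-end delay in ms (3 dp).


Packet = 1500 bytes = 12000 bits. Store-and-forward: sum (t_trans + t_prop) per link.
Link 1: t_trans = 12000/(5*10^6) s = 2.4000 ms; t_prop = 400/200000 s = 2.0000 ms; subtotal = 4.4000 ms
Link 2: t_trans = 12000/(100*10^6) s = 0.1200 ms; t_prop = 200/200000 s = 1.0000 ms; subtotal = 1.1200 ms
End-to-end = 4.4000 + 1.1200 = 5.5200 ms -> 5.520 ms (3 dp)

5.520


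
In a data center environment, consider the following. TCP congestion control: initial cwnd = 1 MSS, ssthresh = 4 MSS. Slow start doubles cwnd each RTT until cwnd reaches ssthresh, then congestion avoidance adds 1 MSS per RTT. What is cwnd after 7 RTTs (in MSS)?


RTT 0: cwnd = 1 MSS (initial)
RTT 1: cwnd = 2 MSS (slow start, doubled)
RTT 2: cwnd = 4 MSS (slow start, doubled)
RTT 3: cwnd = 5 MSS (congestion avoidance, +1)
RTT 4: cwnd = 6 MSS (congestion avoidance, +1)
RTT 5: cwnd = 7 MSS (congestion avoidance, +1)
RTT 6: cwnd = 8 MSS (congestion avoidance, +1)
RTT 7: cwnd = 9 MSS (congestion avoidance, +1)

9


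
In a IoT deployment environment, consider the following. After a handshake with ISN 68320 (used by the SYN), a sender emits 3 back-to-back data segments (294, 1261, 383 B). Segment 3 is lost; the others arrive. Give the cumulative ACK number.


SYN uses sequence number 68320; first data byte = ISN + 1 = 68321.
Segment 1: SEQ = 68321, len = 294 B, covers [68321, 68614]
Segment 2: SEQ = 68615, len = 1261 B, covers [68615, 69875]
Segment 3: SEQ = 69876, len = 383 B, covers [69876, 70258] [LOST]
In-order data received: bytes [68321, 69875] (segments 1..2).
Segment 3 missing -> gap begins at byte 69876.
Cumulative ACK = next expected in-order byte = 68321 + 294 + 1261 = 69876

69876


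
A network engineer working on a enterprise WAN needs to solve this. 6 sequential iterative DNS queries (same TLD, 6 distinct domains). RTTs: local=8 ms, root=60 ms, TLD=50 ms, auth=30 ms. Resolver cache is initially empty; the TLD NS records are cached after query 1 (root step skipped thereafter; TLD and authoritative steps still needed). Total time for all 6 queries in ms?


Lookup 1 (cold cache): local + root + TLD + auth = 8 + 60 + 50 + 30 = 148 ms
Lookups 2..6 (TLD NS cached -> skip root; new domain -> still ask TLD and auth): local + TLD + auth = 8 + 50 + 30 = 88 ms each
Remaining 5 lookups: 5 * 88 = 440 ms
Total = 148 + 440 = 588 ms

588


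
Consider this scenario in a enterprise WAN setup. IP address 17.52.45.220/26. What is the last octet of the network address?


Given: IP = 17.52.45.220, prefix = /26
Subnet mask = 255.255.255.192
Last octet of IP: 220
Last octet of mask: 192
Network last octet = 220 AND 192 = 192

192


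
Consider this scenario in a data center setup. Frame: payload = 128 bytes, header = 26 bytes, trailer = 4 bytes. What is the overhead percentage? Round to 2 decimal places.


Given: payload = 128 B, header = 26 B, trailer = 4 B
Overhead bytes = header + trailer = 26 + 4 = 30
Total frame = payload + overhead = 128 + 30 = 158
Overhead % = 30 / 158 * 100 = 18.9873% -> 18.99% (2 dp)

18.99


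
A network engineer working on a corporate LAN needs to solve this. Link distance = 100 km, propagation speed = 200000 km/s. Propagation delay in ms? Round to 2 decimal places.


Given: distance = 100 km, speed = 200000 km/s
Delay = distance / speed = 100 / 200000 seconds
Delay in ms = 100 * 1000 / 200000
Delay = 0.5000 ms
Rounded to 2 dp = 0.50 ms

0.50


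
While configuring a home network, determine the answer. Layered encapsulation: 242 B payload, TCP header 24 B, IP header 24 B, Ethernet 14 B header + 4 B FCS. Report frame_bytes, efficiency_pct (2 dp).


TCP segment = 242 + 24 = 266 B
IP packet = 266 + 24 = 290 B
Ethernet frame = 290 + 14 + 4 = 308 B
Efficiency = app / frame = 242 / 308 = 0.785714 = 78.5714% -> 78.57% (2 dp)

308, 78.57


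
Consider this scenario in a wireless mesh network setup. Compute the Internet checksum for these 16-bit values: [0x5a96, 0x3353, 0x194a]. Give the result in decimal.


Given words: [0x5a96, 0x3353, 0x194a]
Step 1: Sum all words
Raw sum = 23190 + 13139 + 6474 = 42803
One's complement = ~42803 & 0xFFFF = 22732

22732


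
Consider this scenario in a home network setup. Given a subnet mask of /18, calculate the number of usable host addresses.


Given: subnet mask /18
Host bits = 32 - 18 = 14
Total addresses = 2^14 = 16384
Usable hosts = 16384 - 2 (network + broadcast) = 16382

16382


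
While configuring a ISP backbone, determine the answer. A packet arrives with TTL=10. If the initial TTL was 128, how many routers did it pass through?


Given: initial TTL = 128, received TTL = 10
Hops = initial TTL - received TTL
Hops = 128 - 10 = 118

118


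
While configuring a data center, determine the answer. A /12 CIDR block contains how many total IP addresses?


Given: CIDR prefix /12
Host bits = 32 - 12 = 20
Total addresses = 2^20 = 1048576

1048576


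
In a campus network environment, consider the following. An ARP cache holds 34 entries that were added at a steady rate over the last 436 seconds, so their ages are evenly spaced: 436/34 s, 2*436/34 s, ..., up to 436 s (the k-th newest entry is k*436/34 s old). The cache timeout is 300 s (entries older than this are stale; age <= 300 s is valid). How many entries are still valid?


Ages are k * 436/34 s for k = 1..34 (spacing = 12.8235 s).
Entry k is valid iff k * 436/34 <= 300 iff k <= 34 * 300 / 436 = 23.3945
n_valid = floor(23.3945) = 23
(n_stale = 34 - 23 = 11)

23


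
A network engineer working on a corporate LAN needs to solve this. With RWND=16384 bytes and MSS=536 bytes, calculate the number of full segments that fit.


Given: RWND = 16384 bytes, MSS = 536 bytes
Full segments = floor(RWND / MSS)
Full segments = floor(16384 / 536)
Full segments = floor(30.5672) = 30

30


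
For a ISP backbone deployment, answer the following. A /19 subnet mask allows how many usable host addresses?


Given: subnet mask /19
Host bits = 32 - 19 = 13
Total addresses = 2^13 = 8192
Usable hosts = 8192 - 2 (network + broadcast) = 8190

8190


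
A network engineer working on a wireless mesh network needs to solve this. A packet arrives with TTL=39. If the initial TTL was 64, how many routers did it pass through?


Given: initial TTL = 64, received TTL = 39
Hops = initial TTL - received TTL
Hops = 64 - 39 = 25

25


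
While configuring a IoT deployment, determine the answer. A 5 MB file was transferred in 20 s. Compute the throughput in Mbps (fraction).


Given: file = 5 MB, time = 20 s
File in Mb = 5 * 8 = 40 Mb
Throughput = 40 / 20 Mbps
Throughput = 2 Mbps

2


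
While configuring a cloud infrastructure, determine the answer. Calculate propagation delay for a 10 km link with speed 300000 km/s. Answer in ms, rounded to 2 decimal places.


Given: distance = 10 km, speed = 300000 km/s
Delay = distance / speed = 10 / 300000 seconds
Delay in ms = 10 * 1000 / 300000
Delay = 0.0333 ms
Rounded to 2 dp = 0.03 ms

0.03


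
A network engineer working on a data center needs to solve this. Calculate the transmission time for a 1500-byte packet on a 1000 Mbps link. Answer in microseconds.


Given: packet = 1500 bytes, bandwidth = 1000 Mbps
Packet in bits = 1500 * 8 = 12000 bits
Bandwidth = 1000 * 10^6 = 1000000000 bps
Time = 12000 / 1000000000 seconds
Time in us = 12000 * 10^6 / 1000000000 = 12

12


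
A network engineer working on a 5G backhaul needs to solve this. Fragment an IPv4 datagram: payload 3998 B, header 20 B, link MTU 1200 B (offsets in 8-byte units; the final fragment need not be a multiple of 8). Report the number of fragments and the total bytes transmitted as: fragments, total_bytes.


Max data per non-final fragment = floor((MTU - header)/8)*8 = floor((1200 - 20)/8)*8 = floor(1180/8)*8 = 1176 B
Final fragment needs no 8-byte alignment: it can carry up to MTU - header = 1180 B
Non-final fragments needed = ceil((payload - 1180) / 1176) = ceil(2818/1176) = ceil(2.3963) = 3
Number of fragments = 3 + 1 = 4
Fragment sizes (data): 3 * 1176 B + 470 B (last, 470 <= 1180 OK)
Total bytes sent = payload + n_frags * header = 3998 + 4*20 = 3998 + 80 = 4078 B

4, 4078


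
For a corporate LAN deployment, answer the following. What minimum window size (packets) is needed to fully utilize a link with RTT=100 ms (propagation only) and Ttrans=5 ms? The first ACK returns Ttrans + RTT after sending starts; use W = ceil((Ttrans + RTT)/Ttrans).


Given: Ttrans = 5 ms, RTT = 100 ms (= 2 * Tprop, Tprop = 50 ms)
Time until first ACK returns = Ttrans + RTT = 5 + 100 = 105 ms
Need W * Ttrans >= Ttrans + RTT  ->  W >= (Ttrans + RTT) / Ttrans
(Ttrans + RTT) / Ttrans = 105 / 5 = 21
W_min = ceil(21) = 21

21


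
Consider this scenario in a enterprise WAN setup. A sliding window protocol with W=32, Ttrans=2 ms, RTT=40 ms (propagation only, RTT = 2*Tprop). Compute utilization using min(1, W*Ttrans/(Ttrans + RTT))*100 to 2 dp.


Given: W = 32, Ttrans = 2 ms, RTT = 40 ms (= 2 * Tprop, Tprop = 20 ms)
Cycle time = Ttrans + RTT = 2 + 40 = 42 ms (first packet sent until its ACK returns)
W * Ttrans = 32 * 2 = 64 ms of sending per cycle
W * Ttrans / (Ttrans + RTT) = 64 / 42 = 1.523810
U = min(1, 1.523810) = 1.000000
U% = 100.00%

100.00


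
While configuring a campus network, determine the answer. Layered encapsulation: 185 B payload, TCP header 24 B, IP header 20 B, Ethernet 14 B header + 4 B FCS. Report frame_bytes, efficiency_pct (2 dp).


TCP segment = 185 + 24 = 209 B
IP packet = 209 + 20 = 229 B
Ethernet frame = 229 + 14 + 4 = 247 B
Efficiency = app / frame = 185 / 247 = 0.748988 = 74.8988% -> 74.90% (2 dp)

247, 74.90


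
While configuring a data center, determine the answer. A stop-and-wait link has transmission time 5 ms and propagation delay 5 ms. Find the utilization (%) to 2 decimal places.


Given: Ttrans = 5 ms, Tprop = 5 ms
RTT = 2 * Tprop = 2 * 5 = 10 ms
U = Ttrans / (Ttrans + RTT)
U = 5 / (5 + 10)
U = 5 / 15 = 0.333333
U% = 33.33%

33.33


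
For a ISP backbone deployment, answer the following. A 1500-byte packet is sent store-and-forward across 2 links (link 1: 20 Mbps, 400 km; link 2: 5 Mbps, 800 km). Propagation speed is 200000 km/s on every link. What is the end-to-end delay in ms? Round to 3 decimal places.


Packet = 1500 bytes = 12000 bits. Store-and-forward: sum (t_trans + t_prop) per link.
Link 1: t_trans = 12000/(20*10^6) s = 0.6000 ms; t_prop = 400/200000 s = 2.0000 ms; subtotal = 2.6000 ms
Link 2: t_trans = 12000/(5*10^6) s = 2.4000 ms; t_prop = 800/200000 s = 4.0000 ms; subtotal = 6.4000 ms
End-to-end = 2.6000 + 6.4000 = 9.0000 ms -> 9.000 ms (3 dp)

9.000


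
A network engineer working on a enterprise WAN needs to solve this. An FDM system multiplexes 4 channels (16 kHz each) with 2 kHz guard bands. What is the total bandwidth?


Given: 4 channels, 16 kHz each, guard = 2 kHz
Channel bandwidth = 4 * 16 = 64 kHz
Guard bands = 3 gaps * 2 kHz = 6 kHz
Total = 64 + 6 = 70 kHz

70


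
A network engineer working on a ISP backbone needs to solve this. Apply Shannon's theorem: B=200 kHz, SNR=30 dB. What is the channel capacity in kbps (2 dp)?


Given: B = 200 kHz, SNR = 30 dB
SNR linear = 10^(30/10) = 1000
1 + SNR = 1001
log2(1001) = 9.9672262588
C = 200 * 1000 * 9.9672262588 = 1993445.2518 bps
C = 1993.445252 kbps -> 1993.45 kbps (2 dp)

1993.45


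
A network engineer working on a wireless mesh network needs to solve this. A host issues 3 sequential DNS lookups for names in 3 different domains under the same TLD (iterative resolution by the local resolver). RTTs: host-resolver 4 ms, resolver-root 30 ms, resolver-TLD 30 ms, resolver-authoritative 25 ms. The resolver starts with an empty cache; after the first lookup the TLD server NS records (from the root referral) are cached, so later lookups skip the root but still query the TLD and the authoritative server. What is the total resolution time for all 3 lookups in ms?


Lookup 1 (cold cache): local + root + TLD + auth = 4 + 30 + 30 + 25 = 89 ms
Lookups 2..3 (TLD NS cached -> skip root; new domain -> still ask TLD and auth): local + TLD + auth = 4 + 30 + 25 = 59 ms each
Remaining 2 lookups: 2 * 59 = 118 ms
Total = 89 + 118 = 207 ms

207


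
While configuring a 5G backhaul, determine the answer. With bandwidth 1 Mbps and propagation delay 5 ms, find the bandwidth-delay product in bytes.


Given: bandwidth = 1 Mbps, delay = 5 ms
BDP in bits = 1 * 10^6 * 5 / 1000
BDP in bits = 5000
BDP in bytes = 5000 / 8 = 625

625


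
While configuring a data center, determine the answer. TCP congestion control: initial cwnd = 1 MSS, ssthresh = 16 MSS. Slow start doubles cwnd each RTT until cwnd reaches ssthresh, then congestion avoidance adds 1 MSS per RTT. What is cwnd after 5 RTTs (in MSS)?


RTT 0: cwnd = 1 MSS (initial)
RTT 1: cwnd = 2 MSS (slow start, doubled)
RTT 2: cwnd = 4 MSS (slow start, doubled)
RTT 3: cwnd = 8 MSS (slow start, doubled)
RTT 4: cwnd = 16 MSS (slow start, doubled)
RTT 5: cwnd = 17 MSS (congestion avoidance, +1)

17


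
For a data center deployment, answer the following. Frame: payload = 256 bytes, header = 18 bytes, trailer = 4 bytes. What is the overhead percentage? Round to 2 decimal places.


Given: payload = 256 B, header = 18 B, trailer = 4 B
Overhead bytes = header + trailer = 18 + 4 = 22
Total frame = payload + overhead = 256 + 22 = 278
Overhead % = 22 / 278 * 100 = 7.9137% -> 7.91% (2 dp)

7.91


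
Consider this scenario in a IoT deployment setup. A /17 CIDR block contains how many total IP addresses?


Given: CIDR prefix /17
Host bits = 32 - 17 = 15
Total addresses = 2^15 = 32768

32768
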